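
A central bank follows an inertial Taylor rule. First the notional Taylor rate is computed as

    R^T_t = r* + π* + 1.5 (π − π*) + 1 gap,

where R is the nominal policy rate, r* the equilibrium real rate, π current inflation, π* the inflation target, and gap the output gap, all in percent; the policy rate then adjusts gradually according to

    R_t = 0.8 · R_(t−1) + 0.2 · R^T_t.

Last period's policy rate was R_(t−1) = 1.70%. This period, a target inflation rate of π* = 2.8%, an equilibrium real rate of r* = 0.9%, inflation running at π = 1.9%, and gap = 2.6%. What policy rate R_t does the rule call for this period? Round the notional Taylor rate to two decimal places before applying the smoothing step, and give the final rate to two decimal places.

2.35%

R^T_t = 0.9 + 2.8 + 1.5 × (1.9 − 2.8) + 1 × 2.6
   = 0.9 + 2.8 − 1.35 + 2.6 = 4.95
R_t = 0.8 × 1.70 + 0.2 × 4.95 = 1.36 + 0.99 = 2.35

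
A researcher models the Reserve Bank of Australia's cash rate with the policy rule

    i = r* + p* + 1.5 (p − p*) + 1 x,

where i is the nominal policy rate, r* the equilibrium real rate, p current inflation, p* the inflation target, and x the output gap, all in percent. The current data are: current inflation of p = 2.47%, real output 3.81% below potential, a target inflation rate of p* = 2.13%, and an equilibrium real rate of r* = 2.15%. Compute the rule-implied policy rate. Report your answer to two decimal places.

Output 3.81% below potential → x = -3.81.
i = 2.15 + 2.13 + 1.5 × (2.47 − 2.13) + 1 × (-3.81)
   = 2.15 + 2.13 + 0.51 − 3.81 = 0.98

0.98%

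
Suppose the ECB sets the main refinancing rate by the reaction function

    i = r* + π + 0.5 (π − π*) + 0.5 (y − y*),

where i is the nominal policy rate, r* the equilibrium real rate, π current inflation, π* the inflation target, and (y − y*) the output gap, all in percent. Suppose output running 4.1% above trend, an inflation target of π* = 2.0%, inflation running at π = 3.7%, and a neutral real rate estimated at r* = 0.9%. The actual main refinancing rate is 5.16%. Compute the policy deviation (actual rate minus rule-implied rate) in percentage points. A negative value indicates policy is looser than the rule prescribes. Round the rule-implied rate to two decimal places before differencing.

Output 4.1% above potential → (y − y*) = 4.1.
i = 0.9 + 3.7 + 0.5 × (3.7 − 2.0) + 0.5 × 4.1
   = 0.9 + 3.7 + 0.85 + 2.05 = 7.50
Deviation = 5.16 − 7.50 = -2.34 pp.

-2.34 pp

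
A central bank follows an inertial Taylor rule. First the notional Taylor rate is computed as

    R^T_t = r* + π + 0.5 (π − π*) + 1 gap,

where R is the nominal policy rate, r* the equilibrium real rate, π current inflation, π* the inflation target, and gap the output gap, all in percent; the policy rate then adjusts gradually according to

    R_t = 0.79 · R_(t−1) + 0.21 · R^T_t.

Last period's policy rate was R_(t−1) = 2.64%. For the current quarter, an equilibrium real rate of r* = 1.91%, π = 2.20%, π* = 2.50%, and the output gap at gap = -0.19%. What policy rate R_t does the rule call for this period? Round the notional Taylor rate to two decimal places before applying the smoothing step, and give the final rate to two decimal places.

R^T_t = 1.91 + 2.20 + 0.5 × (2.20 − 2.50) + 1 × (-0.19)
   = 1.91 + 2.2 − 0.15 − 0.19 = 3.77
R_t = 0.79 × 2.64 + 0.21 × 3.77 = 2.0856 + 0.7917 = 2.88

2.88%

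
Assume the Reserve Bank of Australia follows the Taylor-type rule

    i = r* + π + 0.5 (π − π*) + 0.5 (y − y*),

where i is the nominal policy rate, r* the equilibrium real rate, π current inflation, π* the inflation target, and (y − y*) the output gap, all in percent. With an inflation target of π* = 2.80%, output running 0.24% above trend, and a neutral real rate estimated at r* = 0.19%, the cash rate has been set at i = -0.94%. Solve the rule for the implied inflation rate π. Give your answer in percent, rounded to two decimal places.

Output 0.24% above potential → (y − y*) = 0.24.
Collecting π: i = r* + (1 + 0.5) π − 0.5 π* + 0.5 (y − y*)
1.5 π = -0.94 − 0.19 + 0.5 × 2.80 − 0.5 × 0.24 = 0.15
π = 0.15 / 1.5 = 0.10

0.10%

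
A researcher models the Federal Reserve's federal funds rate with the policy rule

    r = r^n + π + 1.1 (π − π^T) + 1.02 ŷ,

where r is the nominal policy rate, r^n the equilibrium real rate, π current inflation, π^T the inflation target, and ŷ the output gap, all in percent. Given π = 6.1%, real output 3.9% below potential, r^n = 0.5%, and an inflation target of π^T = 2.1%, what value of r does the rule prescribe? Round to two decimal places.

Output 3.9% below potential → ŷ = -3.9.
r = 0.5 + 6.1 + 1.1 × (6.1 − 2.1) + 1.02 × (-3.9)
   = 0.5 + 6.1 + 4.4 − 3.978 = 7.02

7.02%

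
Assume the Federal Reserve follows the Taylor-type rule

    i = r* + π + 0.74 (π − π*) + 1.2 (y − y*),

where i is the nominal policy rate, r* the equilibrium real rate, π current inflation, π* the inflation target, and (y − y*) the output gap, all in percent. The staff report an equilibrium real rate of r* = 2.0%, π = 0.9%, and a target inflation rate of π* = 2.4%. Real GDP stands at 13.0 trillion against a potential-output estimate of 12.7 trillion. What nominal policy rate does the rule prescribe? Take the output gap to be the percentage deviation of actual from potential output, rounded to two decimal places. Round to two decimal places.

Output gap = 100 × (13.0 − 12.7) / 12.7 = 2.36%.
i = 2.00 + 0.90 + 0.74 × (0.90 − 2.40) + 1.2 × 2.36
   = 2.00 + 0.9 − 1.11 + 2.832 = 4.62

4.62%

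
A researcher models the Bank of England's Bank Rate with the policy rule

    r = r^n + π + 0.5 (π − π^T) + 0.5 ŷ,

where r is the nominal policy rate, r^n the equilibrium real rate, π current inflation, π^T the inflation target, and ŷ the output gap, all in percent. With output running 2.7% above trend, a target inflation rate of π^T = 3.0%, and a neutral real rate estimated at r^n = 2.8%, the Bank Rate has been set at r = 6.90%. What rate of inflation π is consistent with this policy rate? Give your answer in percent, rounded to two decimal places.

Output 2.7% above potential → ŷ = 2.7.
Collecting π: r = r^n + (1 + 0.5) π − 0.5 π^T + 0.5 ŷ
1.5 π = 6.90 − 2.8 + 0.5 × 3.0 − 0.5 × 2.7 = 4.25
π = 4.25 / 1.5 = 2.83

2.83%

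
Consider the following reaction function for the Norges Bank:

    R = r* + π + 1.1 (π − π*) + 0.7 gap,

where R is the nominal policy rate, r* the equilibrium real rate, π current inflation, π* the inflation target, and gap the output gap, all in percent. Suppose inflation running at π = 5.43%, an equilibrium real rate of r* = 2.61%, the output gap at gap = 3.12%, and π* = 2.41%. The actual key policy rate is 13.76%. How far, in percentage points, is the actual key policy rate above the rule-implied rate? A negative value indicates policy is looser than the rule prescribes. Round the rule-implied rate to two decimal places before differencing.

R = 2.61 + 5.43 + 1.1 × (5.43 − 2.41) + 0.7 × 3.12
   = 2.61 + 5.43 + 3.322 + 2.184 = 13.55
Deviation = 13.76 − 13.55 = 0.21 pp.

0.21 pp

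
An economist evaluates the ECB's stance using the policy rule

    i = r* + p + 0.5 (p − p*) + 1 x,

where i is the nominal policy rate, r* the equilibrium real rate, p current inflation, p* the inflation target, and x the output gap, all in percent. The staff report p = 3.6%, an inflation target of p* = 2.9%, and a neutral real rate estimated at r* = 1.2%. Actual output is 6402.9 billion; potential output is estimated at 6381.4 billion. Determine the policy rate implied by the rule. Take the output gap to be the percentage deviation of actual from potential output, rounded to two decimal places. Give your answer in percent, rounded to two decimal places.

Output gap = 100 × (6402.9 − 6381.4) / 6381.4 = 0.34%.
i = 1.20 + 3.60 + 0.5 × (3.60 − 2.90) + 1 × 0.34
   = 1.20 + 3.6 + 0.35 + 0.34 = 5.49

5.49%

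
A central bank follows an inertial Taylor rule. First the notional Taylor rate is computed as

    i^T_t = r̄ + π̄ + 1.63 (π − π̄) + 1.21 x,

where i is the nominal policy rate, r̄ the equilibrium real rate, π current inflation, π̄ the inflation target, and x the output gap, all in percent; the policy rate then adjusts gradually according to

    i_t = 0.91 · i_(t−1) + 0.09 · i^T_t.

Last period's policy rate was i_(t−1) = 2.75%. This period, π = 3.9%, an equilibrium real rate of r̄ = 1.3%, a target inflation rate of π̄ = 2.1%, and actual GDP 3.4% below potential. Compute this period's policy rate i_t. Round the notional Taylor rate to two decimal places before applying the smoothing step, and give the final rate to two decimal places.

2.70%

Output 3.4% below potential → x = -3.4.
i^T_t = 1.3 + 2.1 + 1.63 × (3.9 − 2.1) + 1.21 × (-3.4)
   = 1.3 + 2.1 + 2.934 − 4.114 = 2.22
i_t = 0.91 × 2.75 + 0.09 × 2.22 = 2.5025 + 0.1998 = 2.70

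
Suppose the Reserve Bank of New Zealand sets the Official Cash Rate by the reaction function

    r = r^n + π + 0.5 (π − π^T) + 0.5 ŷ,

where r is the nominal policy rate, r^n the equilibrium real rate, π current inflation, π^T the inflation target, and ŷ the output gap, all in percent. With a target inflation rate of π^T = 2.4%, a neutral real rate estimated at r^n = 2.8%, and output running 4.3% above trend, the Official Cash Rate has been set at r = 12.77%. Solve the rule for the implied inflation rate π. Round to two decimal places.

Output 4.3% above potential → ŷ = 4.3.
Collecting π: r = r^n + (1 + 0.5) π − 0.5 π^T + 0.5 ŷ
1.5 π = 12.77 − 2.8 + 0.5 × 2.4 − 0.5 × 4.3 = 9.02
π = 9.02 / 1.5 = 6.01

6.01%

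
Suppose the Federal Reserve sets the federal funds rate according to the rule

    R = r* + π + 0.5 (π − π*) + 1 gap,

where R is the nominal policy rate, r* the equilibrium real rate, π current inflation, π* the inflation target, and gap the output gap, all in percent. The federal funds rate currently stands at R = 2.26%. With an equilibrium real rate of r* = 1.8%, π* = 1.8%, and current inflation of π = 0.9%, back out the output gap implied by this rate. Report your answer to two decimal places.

1 gap = 2.26 − 1.8 − 0.9 − 0.5 × (0.9 − 1.8) = 0.01
gap = 0.01 / 1 = 0.01

0.01%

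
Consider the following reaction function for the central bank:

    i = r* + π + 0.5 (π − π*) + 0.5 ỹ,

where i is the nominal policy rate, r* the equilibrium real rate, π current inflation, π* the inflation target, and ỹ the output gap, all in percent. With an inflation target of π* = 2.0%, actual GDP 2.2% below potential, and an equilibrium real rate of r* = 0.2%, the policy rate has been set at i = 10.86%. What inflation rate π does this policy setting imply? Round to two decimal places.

Output 2.2% below potential → ỹ = -2.2.
Collecting π: i = r* + (1 + 0.5) π − 0.5 π* + 0.5 ỹ
1.5 π = 10.86 − 0.2 + 0.5 × 2.0 − 0.5 × (-2.2) = 12.76
π = 12.76 / 1.5 = 8.51

8.51%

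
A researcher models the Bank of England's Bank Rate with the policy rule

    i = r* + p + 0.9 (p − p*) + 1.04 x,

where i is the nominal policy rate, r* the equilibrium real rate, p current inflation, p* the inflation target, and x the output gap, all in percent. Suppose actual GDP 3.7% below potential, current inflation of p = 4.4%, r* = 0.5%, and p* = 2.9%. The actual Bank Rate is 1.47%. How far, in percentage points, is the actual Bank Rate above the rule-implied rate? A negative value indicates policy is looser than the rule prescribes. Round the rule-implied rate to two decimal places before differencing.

Output 3.7% below potential → x = -3.7.
i = 0.5 + 4.4 + 0.9 × (4.4 − 2.9) + 1.04 × (-3.7)
   = 0.5 + 4.4 + 1.35 − 3.848 = 2.40
Deviation = 1.47 − 2.40 = -0.93 pp.

-0.93 pp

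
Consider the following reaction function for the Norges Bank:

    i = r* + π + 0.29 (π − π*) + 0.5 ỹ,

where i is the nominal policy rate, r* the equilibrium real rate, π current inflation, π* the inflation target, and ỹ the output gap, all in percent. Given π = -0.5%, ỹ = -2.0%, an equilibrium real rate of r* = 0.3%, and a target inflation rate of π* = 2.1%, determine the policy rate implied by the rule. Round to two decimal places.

i = 0.3 + (-0.5) + 0.29 × (-0.5 − 2.1) + 0.5 × (-2.0)
   = 0.3 − 0.5 − 0.754 − 1 = -1.95

-1.95%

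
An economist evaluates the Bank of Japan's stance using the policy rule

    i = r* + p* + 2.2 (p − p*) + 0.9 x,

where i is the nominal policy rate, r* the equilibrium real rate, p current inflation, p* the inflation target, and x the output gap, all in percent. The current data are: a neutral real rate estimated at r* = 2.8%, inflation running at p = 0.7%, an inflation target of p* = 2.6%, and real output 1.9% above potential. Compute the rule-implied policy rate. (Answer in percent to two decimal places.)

2.93%

Output 1.9% above potential → x = 1.9.
i = 2.8 + 2.6 + 2.2 × (0.7 − 2.6) + 0.9 × 1.9
   = 2.8 + 2.6 − 4.18 + 1.71 = 2.93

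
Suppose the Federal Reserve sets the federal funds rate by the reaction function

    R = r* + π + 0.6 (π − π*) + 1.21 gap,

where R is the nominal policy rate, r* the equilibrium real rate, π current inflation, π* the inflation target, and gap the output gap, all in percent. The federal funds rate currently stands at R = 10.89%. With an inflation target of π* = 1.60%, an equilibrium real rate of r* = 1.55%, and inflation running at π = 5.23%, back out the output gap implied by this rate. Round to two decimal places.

1.21 gap = 10.89 − 1.55 − 5.23 − 0.6 × (5.23 − 1.60) = 1.932
gap = 1.932 / 1.21 = 1.60

1.60%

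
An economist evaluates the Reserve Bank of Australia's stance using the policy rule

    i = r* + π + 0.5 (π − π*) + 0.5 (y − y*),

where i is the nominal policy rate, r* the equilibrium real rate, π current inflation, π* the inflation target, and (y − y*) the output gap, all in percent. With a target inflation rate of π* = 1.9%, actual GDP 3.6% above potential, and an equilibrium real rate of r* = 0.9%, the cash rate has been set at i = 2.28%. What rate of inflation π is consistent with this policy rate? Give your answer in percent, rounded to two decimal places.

Output 3.6% above potential → (y − y*) = 3.6.
Collecting π: i = r* + (1 + 0.5) π − 0.5 π* + 0.5 (y − y*)
1.5 π = 2.28 − 0.9 + 0.5 × 1.9 − 0.5 × 3.6 = 0.53
π = 0.53 / 1.5 = 0.35

0.35%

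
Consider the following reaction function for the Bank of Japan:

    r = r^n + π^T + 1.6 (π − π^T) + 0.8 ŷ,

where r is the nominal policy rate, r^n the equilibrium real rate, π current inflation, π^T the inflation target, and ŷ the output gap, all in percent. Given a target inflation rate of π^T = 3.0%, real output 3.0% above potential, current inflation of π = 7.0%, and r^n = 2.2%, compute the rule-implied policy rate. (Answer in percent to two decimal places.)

14.00%

Output 3.0% above potential → ŷ = 3.0.
r = 2.2 + 3.0 + 1.6 × (7.0 − 3.0) + 0.8 × 3.0
   = 2.2 + 3 + 6.4 + 2.4 = 14.00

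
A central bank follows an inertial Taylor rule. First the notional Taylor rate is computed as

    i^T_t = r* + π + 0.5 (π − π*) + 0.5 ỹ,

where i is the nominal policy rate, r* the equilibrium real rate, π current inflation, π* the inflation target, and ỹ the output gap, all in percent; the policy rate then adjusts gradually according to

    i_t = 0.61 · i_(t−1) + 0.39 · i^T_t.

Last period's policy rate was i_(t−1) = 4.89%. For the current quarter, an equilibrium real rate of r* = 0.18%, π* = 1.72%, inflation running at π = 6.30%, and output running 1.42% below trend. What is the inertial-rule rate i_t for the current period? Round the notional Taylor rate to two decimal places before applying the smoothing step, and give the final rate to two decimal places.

Output 1.42% below potential → ỹ = -1.42.
i^T_t = 0.18 + 6.30 + 0.5 × (6.30 − 1.72) + 0.5 × (-1.42)
   = 0.18 + 6.3 + 2.29 − 0.71 = 8.06
i_t = 0.61 × 4.89 + 0.39 × 8.06 = 2.9829 + 3.1434 = 6.13

6.13%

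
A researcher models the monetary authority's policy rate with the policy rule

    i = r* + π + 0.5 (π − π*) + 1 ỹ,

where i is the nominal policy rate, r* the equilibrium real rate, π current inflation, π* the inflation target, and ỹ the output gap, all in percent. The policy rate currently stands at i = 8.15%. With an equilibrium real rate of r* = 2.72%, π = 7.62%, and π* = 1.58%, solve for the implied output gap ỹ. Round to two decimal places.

1 ỹ = 8.15 − 2.72 − 7.62 − 0.5 × (7.62 − 1.58) = -5.21
ỹ = -5.21 / 1 = -5.21

-5.21%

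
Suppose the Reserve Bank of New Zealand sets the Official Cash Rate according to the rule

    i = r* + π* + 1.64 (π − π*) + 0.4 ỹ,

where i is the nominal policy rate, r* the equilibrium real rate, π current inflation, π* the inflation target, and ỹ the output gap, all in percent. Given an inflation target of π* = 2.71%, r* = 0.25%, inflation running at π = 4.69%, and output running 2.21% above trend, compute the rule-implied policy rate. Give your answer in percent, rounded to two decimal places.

7.09%

Output 2.21% above potential → ỹ = 2.21.
i = 0.25 + 2.71 + 1.64 × (4.69 − 2.71) + 0.4 × 2.21
   = 0.25 + 2.71 + 3.2472 + 0.884 = 7.09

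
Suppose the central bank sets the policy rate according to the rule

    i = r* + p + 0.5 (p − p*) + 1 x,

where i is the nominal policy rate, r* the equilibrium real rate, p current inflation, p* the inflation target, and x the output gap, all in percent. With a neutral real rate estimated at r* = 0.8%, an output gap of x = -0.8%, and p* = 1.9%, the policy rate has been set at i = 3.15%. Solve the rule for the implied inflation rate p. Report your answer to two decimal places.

2.73%

Collecting p: i = r* + (1 + 0.5) p − 0.5 p* + 1 x
1.5 p = 3.15 − 0.8 + 0.5 × 1.9 − 1 × (-0.8) = 4.1
p = 4.1 / 1.5 = 2.73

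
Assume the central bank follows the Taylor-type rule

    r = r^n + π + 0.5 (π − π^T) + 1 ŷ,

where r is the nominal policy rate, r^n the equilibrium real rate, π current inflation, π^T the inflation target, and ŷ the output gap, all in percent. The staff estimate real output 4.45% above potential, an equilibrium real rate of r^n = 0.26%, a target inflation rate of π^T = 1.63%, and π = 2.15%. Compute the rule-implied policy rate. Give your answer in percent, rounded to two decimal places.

7.12%

Output 4.45% above potential → ŷ = 4.45.
r = 0.26 + 2.15 + 0.5 × (2.15 − 1.63) + 1 × 4.45
   = 0.26 + 2.15 + 0.26 + 4.45 = 7.12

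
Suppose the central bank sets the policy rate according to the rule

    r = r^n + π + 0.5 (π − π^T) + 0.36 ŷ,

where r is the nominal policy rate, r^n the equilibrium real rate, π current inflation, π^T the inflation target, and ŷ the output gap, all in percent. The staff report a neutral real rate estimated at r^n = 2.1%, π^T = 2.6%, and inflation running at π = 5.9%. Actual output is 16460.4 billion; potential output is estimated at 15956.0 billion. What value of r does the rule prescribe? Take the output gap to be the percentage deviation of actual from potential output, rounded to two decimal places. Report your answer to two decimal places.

10.79%

Output gap = 100 × (16460.4 − 15956.0) / 15956.0 = 3.16%.
r = 2.10 + 5.90 + 0.5 × (5.90 − 2.60) + 0.36 × 3.16
   = 2.10 + 5.9 + 1.65 + 1.1376 = 10.79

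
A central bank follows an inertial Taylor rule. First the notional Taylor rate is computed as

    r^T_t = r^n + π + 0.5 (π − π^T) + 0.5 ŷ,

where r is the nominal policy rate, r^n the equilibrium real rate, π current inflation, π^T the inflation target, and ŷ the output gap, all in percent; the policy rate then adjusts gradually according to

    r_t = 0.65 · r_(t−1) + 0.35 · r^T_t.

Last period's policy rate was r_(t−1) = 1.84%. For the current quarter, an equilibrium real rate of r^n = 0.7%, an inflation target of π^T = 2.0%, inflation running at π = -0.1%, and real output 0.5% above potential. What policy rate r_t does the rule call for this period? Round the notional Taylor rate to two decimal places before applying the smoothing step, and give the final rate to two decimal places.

Output 0.5% above potential → ŷ = 0.5.
r^T_t = 0.7 + (-0.1) + 0.5 × (-0.1 − 2.0) + 0.5 × 0.5
   = 0.7 − 0.1 − 1.05 + 0.25 = -0.20
r_t = 0.65 × 1.84 + 0.35 × (-0.20) = 1.196 − 0.07 = 1.13

1.13%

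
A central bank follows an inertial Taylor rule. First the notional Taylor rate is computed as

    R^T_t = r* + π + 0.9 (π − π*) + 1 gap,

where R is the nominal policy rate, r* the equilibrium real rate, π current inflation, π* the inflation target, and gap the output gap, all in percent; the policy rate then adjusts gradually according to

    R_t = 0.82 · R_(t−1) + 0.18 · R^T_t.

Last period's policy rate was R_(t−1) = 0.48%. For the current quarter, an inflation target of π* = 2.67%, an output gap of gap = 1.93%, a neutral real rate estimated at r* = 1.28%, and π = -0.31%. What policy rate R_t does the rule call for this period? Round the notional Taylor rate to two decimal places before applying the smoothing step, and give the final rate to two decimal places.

R^T_t = 1.28 + (-0.31) + 0.9 × (-0.31 − 2.67) + 1 × 1.93
   = 1.28 − 0.31 − 2.682 + 1.93 = 0.22
R_t = 0.82 × 0.48 + 0.18 × 0.22 = 0.3936 + 0.0396 = 0.43

0.43%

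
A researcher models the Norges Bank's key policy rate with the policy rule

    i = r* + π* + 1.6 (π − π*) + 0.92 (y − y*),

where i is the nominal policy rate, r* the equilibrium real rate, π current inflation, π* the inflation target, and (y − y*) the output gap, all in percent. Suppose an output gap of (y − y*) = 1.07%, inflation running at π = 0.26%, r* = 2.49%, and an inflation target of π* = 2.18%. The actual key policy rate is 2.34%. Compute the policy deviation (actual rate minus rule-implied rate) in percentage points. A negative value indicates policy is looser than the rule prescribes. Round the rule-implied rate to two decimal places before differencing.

-0.24 pp

i = 2.49 + 2.18 + 1.6 × (0.26 − 2.18) + 0.92 × 1.07
   = 2.49 + 2.18 − 3.072 + 0.9844 = 2.58
Deviation = 2.34 − 2.58 = -0.24 pp.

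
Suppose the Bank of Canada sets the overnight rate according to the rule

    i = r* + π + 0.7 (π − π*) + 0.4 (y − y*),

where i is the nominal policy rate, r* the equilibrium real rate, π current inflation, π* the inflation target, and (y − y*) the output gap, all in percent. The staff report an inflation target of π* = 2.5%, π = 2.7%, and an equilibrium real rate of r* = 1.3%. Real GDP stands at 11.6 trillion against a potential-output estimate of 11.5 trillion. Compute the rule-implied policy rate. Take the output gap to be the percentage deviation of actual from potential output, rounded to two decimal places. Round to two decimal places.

4.49%

Output gap = 100 × (11.6 − 11.5) / 11.5 = 0.87%.
i = 1.30 + 2.70 + 0.7 × (2.70 − 2.50) + 0.4 × 0.87
   = 1.30 + 2.7 + 0.14 + 0.348 = 4.49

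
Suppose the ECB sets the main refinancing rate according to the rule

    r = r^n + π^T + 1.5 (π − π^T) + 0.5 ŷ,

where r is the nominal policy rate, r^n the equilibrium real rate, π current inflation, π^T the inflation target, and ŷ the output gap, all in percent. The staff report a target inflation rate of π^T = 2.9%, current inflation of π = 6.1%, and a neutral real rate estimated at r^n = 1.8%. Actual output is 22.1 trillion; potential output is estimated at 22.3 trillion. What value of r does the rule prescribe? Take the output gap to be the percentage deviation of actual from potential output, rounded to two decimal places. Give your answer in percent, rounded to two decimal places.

Output gap = 100 × (22.1 − 22.3) / 22.3 = -0.90%.
r = 1.80 + 2.90 + 1.5 × (6.10 − 2.90) + 0.5 × (-0.90)
   = 1.80 + 2.9 + 4.8 − 0.45 = 9.05

9.05%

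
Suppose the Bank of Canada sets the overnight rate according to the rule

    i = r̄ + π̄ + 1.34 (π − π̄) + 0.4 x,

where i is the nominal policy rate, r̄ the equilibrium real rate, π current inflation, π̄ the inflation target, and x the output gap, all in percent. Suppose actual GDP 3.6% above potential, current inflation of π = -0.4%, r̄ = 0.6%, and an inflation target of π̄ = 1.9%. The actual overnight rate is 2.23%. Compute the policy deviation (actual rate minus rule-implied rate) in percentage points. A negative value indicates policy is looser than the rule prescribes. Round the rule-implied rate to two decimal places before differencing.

Output 3.6% above potential → x = 3.6.
i = 0.6 + 1.9 + 1.34 × (-0.4 − 1.9) + 0.4 × 3.6
   = 0.6 + 1.9 − 3.082 + 1.44 = 0.86
Deviation = 2.23 − 0.86 = 1.37 pp.

1.37 pp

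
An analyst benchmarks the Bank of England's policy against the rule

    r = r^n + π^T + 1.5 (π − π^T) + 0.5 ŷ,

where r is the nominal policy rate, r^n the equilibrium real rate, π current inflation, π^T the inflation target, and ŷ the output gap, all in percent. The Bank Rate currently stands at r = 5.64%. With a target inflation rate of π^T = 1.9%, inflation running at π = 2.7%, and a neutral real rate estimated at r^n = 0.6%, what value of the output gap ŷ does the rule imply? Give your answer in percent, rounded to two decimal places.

0.5 ŷ = 5.64 − 0.6 − 1.9 − 1.5 × (2.7 − 1.9) = 1.94
ŷ = 1.94 / 0.5 = 3.88

3.88%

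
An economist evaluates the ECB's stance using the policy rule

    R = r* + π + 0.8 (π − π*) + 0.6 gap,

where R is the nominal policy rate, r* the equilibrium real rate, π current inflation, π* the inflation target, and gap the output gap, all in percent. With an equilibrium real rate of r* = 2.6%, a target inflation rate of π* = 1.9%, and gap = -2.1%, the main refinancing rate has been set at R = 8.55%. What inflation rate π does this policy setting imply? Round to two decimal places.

Collecting π: R = r* + (1 + 0.8) π − 0.8 π* + 0.6 gap
1.8 π = 8.55 − 2.6 + 0.8 × 1.9 − 0.6 × (-2.1) = 8.73
π = 8.73 / 1.8 = 4.85

4.85%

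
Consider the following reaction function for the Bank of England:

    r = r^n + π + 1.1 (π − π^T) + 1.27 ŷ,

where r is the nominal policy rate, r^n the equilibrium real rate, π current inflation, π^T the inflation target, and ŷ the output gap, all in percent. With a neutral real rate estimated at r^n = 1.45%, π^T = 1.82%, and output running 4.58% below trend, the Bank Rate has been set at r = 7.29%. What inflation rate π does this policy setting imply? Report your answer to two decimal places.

6.50%

Output 4.58% below potential → ŷ = -4.58.
Collecting π: r = r^n + (1 + 1.1) π − 1.1 π^T + 1.27 ŷ
2.1 π = 7.29 − 1.45 + 1.1 × 1.82 − 1.27 × (-4.58) = 13.6586
π = 13.6586 / 2.1 = 6.50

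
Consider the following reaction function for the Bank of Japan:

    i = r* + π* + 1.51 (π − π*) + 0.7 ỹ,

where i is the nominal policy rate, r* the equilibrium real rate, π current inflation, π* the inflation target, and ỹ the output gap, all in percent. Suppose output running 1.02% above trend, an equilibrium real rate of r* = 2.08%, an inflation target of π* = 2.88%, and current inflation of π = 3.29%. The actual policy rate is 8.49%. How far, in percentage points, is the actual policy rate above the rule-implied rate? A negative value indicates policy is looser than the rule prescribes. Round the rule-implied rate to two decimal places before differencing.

Output 1.02% above potential → ỹ = 1.02.
i = 2.08 + 2.88 + 1.51 × (3.29 − 2.88) + 0.7 × 1.02
   = 2.08 + 2.88 + 0.6191 + 0.714 = 6.29
Deviation = 8.49 − 6.29 = 2.20 pp.

2.20 pp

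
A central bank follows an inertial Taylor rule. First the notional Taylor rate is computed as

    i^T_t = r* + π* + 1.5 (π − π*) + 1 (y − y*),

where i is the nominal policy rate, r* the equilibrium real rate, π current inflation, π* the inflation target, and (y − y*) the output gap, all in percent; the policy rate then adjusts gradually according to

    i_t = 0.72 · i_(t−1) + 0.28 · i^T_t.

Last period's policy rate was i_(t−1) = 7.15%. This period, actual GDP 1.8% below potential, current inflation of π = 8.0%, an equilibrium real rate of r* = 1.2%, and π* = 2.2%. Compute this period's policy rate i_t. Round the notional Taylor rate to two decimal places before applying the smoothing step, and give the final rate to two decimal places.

8.03%

Output 1.8% below potential → (y − y*) = -1.8.
i^T_t = 1.2 + 2.2 + 1.5 × (8.0 − 2.2) + 1 × (-1.8)
   = 1.2 + 2.2 + 8.7 − 1.8 = 10.30
i_t = 0.72 × 7.15 + 0.28 × 10.30 = 5.148 + 2.884 = 8.03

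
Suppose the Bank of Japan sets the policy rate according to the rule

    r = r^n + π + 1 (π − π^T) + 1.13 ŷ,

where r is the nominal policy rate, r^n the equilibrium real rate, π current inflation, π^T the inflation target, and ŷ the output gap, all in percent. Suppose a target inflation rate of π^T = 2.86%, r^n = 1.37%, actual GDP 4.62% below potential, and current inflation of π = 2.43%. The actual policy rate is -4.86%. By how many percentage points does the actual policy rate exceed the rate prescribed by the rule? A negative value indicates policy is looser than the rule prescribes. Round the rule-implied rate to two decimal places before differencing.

Output 4.62% below potential → ŷ = -4.62.
r = 1.37 + 2.43 + 1 × (2.43 − 2.86) + 1.13 × (-4.62)
   = 1.37 + 2.43 − 0.43 − 5.2206 = -1.85
Deviation = -4.86 − (-1.85) = -3.01 pp.

-3.01 pp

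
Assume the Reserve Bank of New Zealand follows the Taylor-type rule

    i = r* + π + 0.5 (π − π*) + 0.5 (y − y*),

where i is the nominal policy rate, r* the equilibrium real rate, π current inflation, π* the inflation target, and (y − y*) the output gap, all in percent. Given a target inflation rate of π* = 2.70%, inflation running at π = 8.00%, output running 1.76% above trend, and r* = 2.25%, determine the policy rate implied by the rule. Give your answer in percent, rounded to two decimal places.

Output 1.76% above potential → (y − y*) = 1.76.
i = 2.25 + 8.00 + 0.5 × (8.00 − 2.70) + 0.5 × 1.76
   = 2.25 + 8 + 2.65 + 0.88 = 13.78

13.78%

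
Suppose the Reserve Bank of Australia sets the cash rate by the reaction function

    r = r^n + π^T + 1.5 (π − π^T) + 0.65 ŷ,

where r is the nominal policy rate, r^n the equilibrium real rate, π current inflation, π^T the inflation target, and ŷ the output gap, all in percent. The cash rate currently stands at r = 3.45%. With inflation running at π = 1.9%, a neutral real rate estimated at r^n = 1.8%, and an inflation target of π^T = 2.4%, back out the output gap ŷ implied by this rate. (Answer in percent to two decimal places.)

0.00%

0.65 ŷ = 3.45 − 1.8 − 2.4 − 1.5 × (1.9 − 2.4) = 0
ŷ = 0 / 0.65 = 0.00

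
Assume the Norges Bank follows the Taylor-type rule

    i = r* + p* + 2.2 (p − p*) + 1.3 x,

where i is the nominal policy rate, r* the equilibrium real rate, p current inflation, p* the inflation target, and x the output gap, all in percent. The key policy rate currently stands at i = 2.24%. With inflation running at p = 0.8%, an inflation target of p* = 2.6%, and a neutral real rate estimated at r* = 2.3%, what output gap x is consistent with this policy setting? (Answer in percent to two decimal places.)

1.00%

1.3 x = 2.24 − 2.3 − 2.6 − 2.2 × (0.8 − 2.6) = 1.3
x = 1.3 / 1.3 = 1.00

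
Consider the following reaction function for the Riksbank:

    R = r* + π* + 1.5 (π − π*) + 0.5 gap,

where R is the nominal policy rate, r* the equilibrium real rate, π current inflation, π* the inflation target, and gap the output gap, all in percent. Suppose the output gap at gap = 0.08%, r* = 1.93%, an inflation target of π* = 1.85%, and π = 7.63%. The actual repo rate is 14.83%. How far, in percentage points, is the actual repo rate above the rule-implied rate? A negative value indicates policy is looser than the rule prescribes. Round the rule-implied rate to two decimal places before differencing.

R = 1.93 + 1.85 + 1.5 × (7.63 − 1.85) + 0.5 × 0.08
   = 1.93 + 1.85 + 8.67 + 0.04 = 12.49
Deviation = 14.83 − 12.49 = 2.34 pp.

2.34 pp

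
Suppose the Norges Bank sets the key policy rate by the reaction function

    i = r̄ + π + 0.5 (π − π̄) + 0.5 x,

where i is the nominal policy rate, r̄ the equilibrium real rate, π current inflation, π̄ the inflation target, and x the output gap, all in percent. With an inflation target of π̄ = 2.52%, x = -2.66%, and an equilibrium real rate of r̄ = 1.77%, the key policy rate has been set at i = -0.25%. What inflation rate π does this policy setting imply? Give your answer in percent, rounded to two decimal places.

0.38%

Collecting π: i = r̄ + (1 + 0.5) π − 0.5 π̄ + 0.5 x
1.5 π = -0.25 − 1.77 + 0.5 × 2.52 − 0.5 × (-2.66) = 0.57
π = 0.57 / 1.5 = 0.38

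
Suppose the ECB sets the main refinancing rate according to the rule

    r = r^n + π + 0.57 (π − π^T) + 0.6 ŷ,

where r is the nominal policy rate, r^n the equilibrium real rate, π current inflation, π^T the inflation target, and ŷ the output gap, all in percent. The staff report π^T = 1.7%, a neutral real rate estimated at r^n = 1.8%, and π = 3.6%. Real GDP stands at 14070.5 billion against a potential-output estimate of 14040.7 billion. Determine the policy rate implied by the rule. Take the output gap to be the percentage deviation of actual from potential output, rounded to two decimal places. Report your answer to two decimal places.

Output gap = 100 × (14070.5 − 14040.7) / 14040.7 = 0.21%.
r = 1.80 + 3.60 + 0.57 × (3.60 − 1.70) + 0.6 × 0.21
   = 1.80 + 3.6 + 1.083 + 0.126 = 6.61

6.61%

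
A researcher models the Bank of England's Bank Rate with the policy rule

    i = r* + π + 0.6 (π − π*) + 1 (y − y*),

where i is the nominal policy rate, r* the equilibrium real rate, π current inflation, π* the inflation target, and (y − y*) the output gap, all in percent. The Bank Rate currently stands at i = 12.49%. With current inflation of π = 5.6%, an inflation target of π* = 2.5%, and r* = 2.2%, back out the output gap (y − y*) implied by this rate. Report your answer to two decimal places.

2.83%

1 (y − y*) = 12.49 − 2.2 − 5.6 − 0.6 × (5.6 − 2.5) = 2.83
(y − y*) = 2.83 / 1 = 2.83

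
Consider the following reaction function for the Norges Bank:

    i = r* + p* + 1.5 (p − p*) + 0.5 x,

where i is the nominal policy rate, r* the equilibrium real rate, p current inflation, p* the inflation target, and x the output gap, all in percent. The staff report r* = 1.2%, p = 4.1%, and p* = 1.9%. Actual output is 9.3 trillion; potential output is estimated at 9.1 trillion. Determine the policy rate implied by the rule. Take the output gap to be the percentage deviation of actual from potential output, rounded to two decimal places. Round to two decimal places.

7.50%

Output gap = 100 × (9.3 − 9.1) / 9.1 = 2.20%.
i = 1.20 + 1.90 + 1.5 × (4.10 − 1.90) + 0.5 × 2.20
   = 1.20 + 1.9 + 3.3 + 1.1 = 7.50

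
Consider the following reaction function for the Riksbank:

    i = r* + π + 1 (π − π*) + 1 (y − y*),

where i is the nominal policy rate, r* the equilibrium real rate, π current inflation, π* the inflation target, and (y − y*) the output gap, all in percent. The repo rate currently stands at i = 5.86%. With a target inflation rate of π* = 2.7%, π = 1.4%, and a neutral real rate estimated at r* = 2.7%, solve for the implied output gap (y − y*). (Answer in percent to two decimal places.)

3.06%

1 (y − y*) = 5.86 − 2.7 − 1.4 − 1 × (1.4 − 2.7) = 3.06
(y − y*) = 3.06 / 1 = 3.06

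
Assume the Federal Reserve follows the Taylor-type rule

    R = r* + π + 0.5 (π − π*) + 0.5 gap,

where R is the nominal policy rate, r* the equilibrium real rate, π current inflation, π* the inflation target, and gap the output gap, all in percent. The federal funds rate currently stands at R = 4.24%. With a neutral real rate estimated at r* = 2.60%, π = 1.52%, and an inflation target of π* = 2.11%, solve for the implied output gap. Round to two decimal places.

0.5 gap = 4.24 − 2.60 − 1.52 − 0.5 × (1.52 − 2.11) = 0.415
gap = 0.415 / 0.5 = 0.83

0.83%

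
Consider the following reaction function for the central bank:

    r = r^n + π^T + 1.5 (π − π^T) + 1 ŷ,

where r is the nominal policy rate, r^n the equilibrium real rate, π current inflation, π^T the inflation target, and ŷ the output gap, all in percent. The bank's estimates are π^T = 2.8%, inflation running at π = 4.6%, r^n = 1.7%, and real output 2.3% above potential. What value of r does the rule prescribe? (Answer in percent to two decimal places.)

Output 2.3% above potential → ŷ = 2.3.
r = 1.7 + 2.8 + 1.5 × (4.6 − 2.8) + 1 × 2.3
   = 1.7 + 2.8 + 2.7 + 2.3 = 9.50

9.50%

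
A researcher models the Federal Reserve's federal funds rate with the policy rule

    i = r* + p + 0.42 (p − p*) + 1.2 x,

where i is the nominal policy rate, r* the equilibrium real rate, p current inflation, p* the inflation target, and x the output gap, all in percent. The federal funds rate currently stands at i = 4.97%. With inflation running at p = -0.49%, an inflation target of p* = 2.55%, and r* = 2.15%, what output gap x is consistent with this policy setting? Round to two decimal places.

1.2 x = 4.97 − 2.15 − (-0.49) − 0.42 × ((-0.49) − 2.55) = 4.5868
x = 4.5868 / 1.2 = 3.82

3.82%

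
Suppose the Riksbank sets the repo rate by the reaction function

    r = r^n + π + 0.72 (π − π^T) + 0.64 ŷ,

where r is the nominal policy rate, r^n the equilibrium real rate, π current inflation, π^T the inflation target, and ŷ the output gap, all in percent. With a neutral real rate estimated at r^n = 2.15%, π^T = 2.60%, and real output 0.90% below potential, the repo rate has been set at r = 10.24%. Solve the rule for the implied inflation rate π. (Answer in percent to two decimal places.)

Output 0.90% below potential → ŷ = -0.90.
Collecting π: r = r^n + (1 + 0.72) π − 0.72 π^T + 0.64 ŷ
1.72 π = 10.24 − 2.15 + 0.72 × 2.60 − 0.64 × (-0.90) = 10.538
π = 10.538 / 1.72 = 6.13

6.13%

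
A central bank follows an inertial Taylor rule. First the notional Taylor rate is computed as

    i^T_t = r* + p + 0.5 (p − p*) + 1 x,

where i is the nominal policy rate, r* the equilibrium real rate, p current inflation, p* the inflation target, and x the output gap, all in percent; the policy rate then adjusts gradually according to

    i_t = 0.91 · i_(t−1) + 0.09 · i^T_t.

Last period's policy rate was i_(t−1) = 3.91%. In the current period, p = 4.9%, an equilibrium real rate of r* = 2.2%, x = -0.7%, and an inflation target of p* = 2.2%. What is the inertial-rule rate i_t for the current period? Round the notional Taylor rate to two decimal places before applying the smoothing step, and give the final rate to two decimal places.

i^T_t = 2.2 + 4.9 + 0.5 × (4.9 − 2.2) + 1 × (-0.7)
   = 2.2 + 4.9 + 1.35 − 0.7 = 7.75
i_t = 0.91 × 3.91 + 0.09 × 7.75 = 3.5581 + 0.6975 = 4.26

4.26%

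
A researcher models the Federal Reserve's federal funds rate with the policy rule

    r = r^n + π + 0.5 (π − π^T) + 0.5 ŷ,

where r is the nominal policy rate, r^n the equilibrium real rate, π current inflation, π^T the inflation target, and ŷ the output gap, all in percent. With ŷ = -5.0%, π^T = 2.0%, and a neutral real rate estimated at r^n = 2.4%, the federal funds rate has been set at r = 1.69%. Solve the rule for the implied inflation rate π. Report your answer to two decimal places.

1.86%

Collecting π: r = r^n + (1 + 0.5) π − 0.5 π^T + 0.5 ŷ
1.5 π = 1.69 − 2.4 + 0.5 × 2.0 − 0.5 × (-5.0) = 2.79
π = 2.79 / 1.5 = 1.86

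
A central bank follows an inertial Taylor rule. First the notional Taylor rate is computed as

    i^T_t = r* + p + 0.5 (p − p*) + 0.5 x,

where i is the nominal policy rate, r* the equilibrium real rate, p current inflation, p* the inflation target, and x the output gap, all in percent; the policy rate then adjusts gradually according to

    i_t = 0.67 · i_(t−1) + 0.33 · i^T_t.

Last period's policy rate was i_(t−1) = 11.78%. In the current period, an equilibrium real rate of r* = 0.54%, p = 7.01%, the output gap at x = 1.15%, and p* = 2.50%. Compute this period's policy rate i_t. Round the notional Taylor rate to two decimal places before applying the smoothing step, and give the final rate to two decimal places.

i^T_t = 0.54 + 7.01 + 0.5 × (7.01 − 2.50) + 0.5 × 1.15
   = 0.54 + 7.01 + 2.255 + 0.575 = 10.38
i_t = 0.67 × 11.78 + 0.33 × 10.38 = 7.8926 + 3.4254 = 11.32

11.32%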